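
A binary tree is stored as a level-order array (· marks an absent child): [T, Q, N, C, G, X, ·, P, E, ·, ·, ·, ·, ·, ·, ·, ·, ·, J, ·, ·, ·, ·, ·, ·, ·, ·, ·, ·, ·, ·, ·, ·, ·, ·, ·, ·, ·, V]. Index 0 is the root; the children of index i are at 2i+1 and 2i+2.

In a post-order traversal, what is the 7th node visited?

Q

Post-order visits the left subtree, then the right subtree, then the node.
At T: go left to Q.
  At Q: go left to C.
    At C: go left to P.
      P is a leaf — visit P.
    At C: go right to E.
      At E: no left child.
      At E: go right to J.
        At J: no left child.
        At J: go right to V.
          V is a leaf — visit V.
        Visit J.
      Visit E.
    Visit C.
  At Q: go right to G.
    G is a leaf — visit G.
  Visit Q.
At T: go right to N.
  At N: go left to X.
    X is a leaf — visit X.
  At N: no right child.
  Visit N.
Visit T.
Full post-order sequence: P, V, J, E, C, G, Q, X, N, T.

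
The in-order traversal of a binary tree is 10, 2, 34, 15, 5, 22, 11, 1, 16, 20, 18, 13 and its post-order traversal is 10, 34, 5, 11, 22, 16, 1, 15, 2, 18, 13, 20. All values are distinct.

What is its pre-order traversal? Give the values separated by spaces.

The last element of post-order is the root; it splits in-order into left and right subtrees.
Root 20: left subtree has 9 nodes {10, 2, 34, 15, 5, 22, 11, 1, 16}, right has 2 {18, 13}.
  Root 2: left subtree has 1 node {10}, right has 7 {34, 15, 5, 22, 11, 1, 16}.
    Root 15: left subtree has 1 node {34}, right has 5 {5, 22, 11, 1, 16}.
      Root 1: left subtree has 3 nodes {5, 22, 11}, right has 1 {16}.
        Root 22: left subtree has 1 node {5}, right has 1 {11}.
  Root 13: left subtree has 1 node {18}, right has 0 { }.

20 2 10 15 34 1 22 5 11 16 13 18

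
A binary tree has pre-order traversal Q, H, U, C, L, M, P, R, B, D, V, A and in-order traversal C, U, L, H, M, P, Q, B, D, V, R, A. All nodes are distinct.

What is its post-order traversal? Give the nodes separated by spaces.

The first element of pre-order is the root; it splits in-order into left and right subtrees.
Root Q: left subtree has 6 nodes {C, U, L, H, M, P}, right has 5 {B, D, V, R, A}.
  Root H: left subtree has 3 nodes {C, U, L}, right has 2 {M, P}.
    Root U: left subtree has 1 node {C}, right has 1 {L}.
    Root M: left subtree has 0 nodes { }, right has 1 {P}.
  Root R: left subtree has 3 nodes {B, D, V}, right has 1 {A}.
    Root B: left subtree has 0 nodes { }, right has 2 {D, V}.
      Root D: left subtree has 0 nodes { }, right has 1 {V}.

C L U P M H V D B A R Q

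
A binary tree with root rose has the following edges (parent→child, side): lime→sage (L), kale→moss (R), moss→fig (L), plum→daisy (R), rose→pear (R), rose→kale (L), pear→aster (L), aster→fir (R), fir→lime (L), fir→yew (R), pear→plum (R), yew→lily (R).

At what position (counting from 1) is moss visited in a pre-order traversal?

3

Pre-order visits the node, then its left subtree, then its right subtree.
Visit rose.
At rose: go left to kale.
  Visit kale.
  At kale: no left child.
  At kale: go right to moss.
    Visit moss.
    At moss: go left to fig.
      fig is a leaf — visit fig.
    At moss: no right child.
At rose: go right to pear.
  Visit pear.
  At pear: go left to aster.
    Visit aster.
    At aster: no left child.
    At aster: go right to fir.
      Visit fir.
      At fir: go left to lime.
        Visit lime.
        At lime: go left to sage.
          sage is a leaf — visit sage.
        At lime: no right child.
      At fir: go right to yew.
        Visit yew.
        At yew: no left child.
        At yew: go right to lily.
          lily is a leaf — visit lily.
  At pear: go right to plum.
    Visit plum.
    At plum: no left child.
    At plum: go right to daisy.
      daisy is a leaf — visit daisy.
Full pre-order sequence: rose, kale, moss, fig, pear, aster, fir, lime, sage, yew, lily, plum, daisy.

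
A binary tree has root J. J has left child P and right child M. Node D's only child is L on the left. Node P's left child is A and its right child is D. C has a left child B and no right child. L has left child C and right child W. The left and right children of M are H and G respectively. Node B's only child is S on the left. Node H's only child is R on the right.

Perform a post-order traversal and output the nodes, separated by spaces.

Post-order visits the left subtree, then the right subtree, then the node.
At J: go left to P.
  At P: go left to A.
    A is a leaf — visit A.
  At P: go right to D.
    At D: go left to L.
      At L: go left to C.
        At C: go left to B.
          At B: go left to S.
            S is a leaf — visit S.
          At B: no right child.
          Visit B.
        At C: no right child.
        Visit C.
      At L: go right to W.
        W is a leaf — visit W.
      Visit L.
    At D: no right child.
    Visit D.
  Visit P.
At J: go right to M.
  At M: go left to H.
    At H: no left child.
    At H: go right to R.
      R is a leaf — visit R.
    Visit H.
  At M: go right to G.
    G is a leaf — visit G.
  Visit M.
Visit J.

A S B C W L D P R H G M J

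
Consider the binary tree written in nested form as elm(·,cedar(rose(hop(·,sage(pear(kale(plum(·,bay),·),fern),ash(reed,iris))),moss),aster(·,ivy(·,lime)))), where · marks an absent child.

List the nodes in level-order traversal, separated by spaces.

elm cedar rose aster hop moss ivy sage lime pear ash kale fern reed iris plum bay

Level-order visits nodes level by level from the root, left to right within each level.
Level 0: elm
Level 1: cedar
Level 2: rose, aster
Level 3: hop, moss, ivy
Level 4: sage, lime
Level 5: pear, ash
Level 6: kale, fern, reed, iris
Level 7: plum
Level 8: bay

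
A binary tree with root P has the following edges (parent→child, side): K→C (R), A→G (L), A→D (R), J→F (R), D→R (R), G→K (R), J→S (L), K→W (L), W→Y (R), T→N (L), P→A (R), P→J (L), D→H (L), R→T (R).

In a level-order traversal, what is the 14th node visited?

Y

Level-order visits nodes level by level from the root, left to right within each level.
Level 0: P
Level 1: J, A
Level 2: S, F, G, D
Level 3: K, H, R
Level 4: W, C, T
Level 5: Y, N
Full level-order sequence: P, J, A, S, F, G, D, K, H, R, W, C, T, Y, N.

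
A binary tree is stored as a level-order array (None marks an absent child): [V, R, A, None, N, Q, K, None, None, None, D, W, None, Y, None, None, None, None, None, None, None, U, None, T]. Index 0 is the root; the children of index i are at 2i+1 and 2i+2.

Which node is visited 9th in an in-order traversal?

A

In-order visits the left subtree, then the node, then the right subtree.
At V: go left to R.
  At R: no left child.
  Visit R.
  At R: go right to N.
    At N: no left child.
    Visit N.
    At N: go right to D.
      At D: go left to U.
        U is a leaf — visit U.
      Visit D.
      At D: no right child.
Visit V.
At V: go right to A.
  At A: go left to Q.
    At Q: go left to W.
      At W: go left to T.
        T is a leaf — visit T.
      Visit W.
      At W: no right child.
    Visit Q.
    At Q: no right child.
  Visit A.
  At A: go right to K.
    At K: go left to Y.
      Y is a leaf — visit Y.
    Visit K.
    At K: no right child.
Full in-order sequence: R, N, U, D, V, T, W, Q, A, Y, K.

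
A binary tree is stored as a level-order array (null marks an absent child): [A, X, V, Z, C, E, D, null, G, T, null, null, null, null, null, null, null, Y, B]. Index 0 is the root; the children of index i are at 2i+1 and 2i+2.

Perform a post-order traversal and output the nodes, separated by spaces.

Post-order visits the left subtree, then the right subtree, then the node.
At A: go left to X.
  At X: go left to Z.
    At Z: no left child.
    At Z: go right to G.
      At G: go left to Y.
        Y is a leaf — visit Y.
      At G: go right to B.
        B is a leaf — visit B.
      Visit G.
    Visit Z.
  At X: go right to C.
    At C: go left to T.
      T is a leaf — visit T.
    At C: no right child.
    Visit C.
  Visit X.
At A: go right to V.
  At V: go left to E.
    E is a leaf — visit E.
  At V: go right to D.
    D is a leaf — visit D.
  Visit V.
Visit A.

Y B G Z T C X E D V A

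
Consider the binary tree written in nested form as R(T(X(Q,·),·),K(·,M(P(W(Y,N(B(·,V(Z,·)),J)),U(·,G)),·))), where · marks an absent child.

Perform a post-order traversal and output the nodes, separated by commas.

Q, X, T, Y, Z, V, B, J, N, W, G, U, P, M, K, R

Post-order visits the left subtree, then the right subtree, then the node.
At R: go left to T.
  At T: go left to X.
    At X: go left to Q.
      Q is a leaf — visit Q.
    At X: no right child.
    Visit X.
  At T: no right child.
  Visit T.
At R: go right to K.
  At K: no left child.
  At K: go right to M.
    At M: go left to P.
      At P: go left to W.
        At W: go left to Y.
          Y is a leaf — visit Y.
        At W: go right to N.
          At N: go left to B.
            At B: no left child.
            At B: go right to V.
              At V: go left to Z.
                Z is a leaf — visit Z.
              At V: no right child.
              Visit V.
            Visit B.
          At N: go right to J.
            J is a leaf — visit J.
          Visit N.
        Visit W.
      At P: go right to U.
        At U: no left child.
        At U: go right to G.
          G is a leaf — visit G.
        Visit U.
      Visit P.
    At M: no right child.
    Visit M.
  Visit K.
Visit R.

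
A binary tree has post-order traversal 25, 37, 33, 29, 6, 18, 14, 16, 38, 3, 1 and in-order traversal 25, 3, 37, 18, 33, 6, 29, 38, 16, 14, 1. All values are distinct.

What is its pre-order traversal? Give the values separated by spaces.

The last element of post-order is the root; it splits in-order into left and right subtrees.
Root 1: left subtree has 10 nodes {25, 3, 37, 18, 33, 6, 29, 38, 16, 14}, right has 0 { }.
  Root 3: left subtree has 1 node {25}, right has 8 {37, 18, 33, 6, 29, 38, 16, 14}.
    Root 38: left subtree has 5 nodes {37, 18, 33, 6, 29}, right has 2 {16, 14}.
      Root 18: left subtree has 1 node {37}, right has 3 {33, 6, 29}.
        Root 6: left subtree has 1 node {33}, right has 1 {29}.
      Root 16: left subtree has 0 nodes { }, right has 1 {14}.

1 3 25 38 18 37 6 33 29 16 14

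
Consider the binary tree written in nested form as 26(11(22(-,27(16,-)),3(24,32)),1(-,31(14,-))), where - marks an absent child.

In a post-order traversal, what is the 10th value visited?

1

Post-order visits the left subtree, then the right subtree, then the node.
At 26: go left to 11.
  At 11: go left to 22.
    At 22: no left child.
    At 22: go right to 27.
      At 27: go left to 16.
        16 is a leaf — visit 16.
      At 27: no right child.
      Visit 27.
    Visit 22.
  At 11: go right to 3.
    At 3: go left to 24.
      24 is a leaf — visit 24.
    At 3: go right to 32.
      32 is a leaf — visit 32.
    Visit 3.
  Visit 11.
At 26: go right to 1.
  At 1: no left child.
  At 1: go right to 31.
    At 31: go left to 14.
      14 is a leaf — visit 14.
    At 31: no right child.
    Visit 31.
  Visit 1.
Visit 26.
Full post-order sequence: 16, 27, 22, 24, 32, 3, 11, 14, 31, 1, 26.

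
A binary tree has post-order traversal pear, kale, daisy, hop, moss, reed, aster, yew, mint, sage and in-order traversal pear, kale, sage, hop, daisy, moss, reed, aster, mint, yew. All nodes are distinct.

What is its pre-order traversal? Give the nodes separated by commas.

sage, kale, pear, mint, aster, reed, moss, hop, daisy, yew

The last element of post-order is the root; it splits in-order into left and right subtrees.
Root sage: left subtree has 2 nodes {pear, kale}, right has 7 {hop, daisy, moss, reed, aster, mint, yew}.
  Root kale: left subtree has 1 node {pear}, right has 0 { }.
  Root mint: left subtree has 5 nodes {hop, daisy, moss, reed, aster}, right has 1 {yew}.
    Root aster: left subtree has 4 nodes {hop, daisy, moss, reed}, right has 0 { }.
      Root reed: left subtree has 3 nodes {hop, daisy, moss}, right has 0 { }.
        Root moss: left subtree has 2 nodes {hop, daisy}, right has 0 { }.
          Root hop: left subtree has 0 nodes { }, right has 1 {daisy}.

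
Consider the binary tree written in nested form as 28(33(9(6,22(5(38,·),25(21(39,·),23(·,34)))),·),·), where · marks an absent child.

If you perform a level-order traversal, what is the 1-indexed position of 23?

10

Level-order visits nodes level by level from the root, left to right within each level.
Level 0: 28
Level 1: 33
Level 2: 9
Level 3: 6, 22
Level 4: 5, 25
Level 5: 38, 21, 23
Level 6: 39, 34
Full level-order sequence: 28, 33, 9, 6, 22, 5, 25, 38, 21, 23, 39, 34.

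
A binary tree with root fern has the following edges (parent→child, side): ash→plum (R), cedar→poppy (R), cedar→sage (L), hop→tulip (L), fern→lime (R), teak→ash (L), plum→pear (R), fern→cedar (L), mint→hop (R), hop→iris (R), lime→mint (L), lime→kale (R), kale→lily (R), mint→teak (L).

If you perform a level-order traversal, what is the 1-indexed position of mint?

Level-order visits nodes level by level from the root, left to right within each level.
Level 0: fern
Level 1: cedar, lime
Level 2: sage, poppy, mint, kale
Level 3: teak, hop, lily
Level 4: ash, tulip, iris
Level 5: plum
Level 6: pear
Full level-order sequence: fern, cedar, lime, sage, poppy, mint, kale, teak, hop, lily, ash, tulip, iris, plum, pear.

6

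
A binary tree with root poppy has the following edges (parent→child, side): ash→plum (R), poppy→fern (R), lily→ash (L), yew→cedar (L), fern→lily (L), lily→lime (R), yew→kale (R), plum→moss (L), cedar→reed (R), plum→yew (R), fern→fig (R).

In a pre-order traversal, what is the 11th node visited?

lime

Pre-order visits the node, then its left subtree, then its right subtree.
Visit poppy.
At poppy: no left child.
At poppy: go right to fern.
  Visit fern.
  At fern: go left to lily.
    Visit lily.
    At lily: go left to ash.
      Visit ash.
      At ash: no left child.
      At ash: go right to plum.
        Visit plum.
        At plum: go left to moss.
          moss is a leaf — visit moss.
        At plum: go right to yew.
          Visit yew.
          At yew: go left to cedar.
            Visit cedar.
            At cedar: no left child.
            At cedar: go right to reed.
              reed is a leaf — visit reed.
          At yew: go right to kale.
            kale is a leaf — visit kale.
    At lily: go right to lime.
      lime is a leaf — visit lime.
  At fern: go right to fig.
    fig is a leaf — visit fig.
Full pre-order sequence: poppy, fern, lily, ash, plum, moss, yew, cedar, reed, kale, lime, fig.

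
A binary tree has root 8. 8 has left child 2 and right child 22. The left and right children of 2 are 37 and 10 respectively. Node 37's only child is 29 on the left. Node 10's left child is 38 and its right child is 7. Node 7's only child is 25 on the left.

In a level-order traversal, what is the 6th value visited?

Level-order visits nodes level by level from the root, left to right within each level.
Level 0: 8
Level 1: 2, 22
Level 2: 37, 10
Level 3: 29, 38, 7
Level 4: 25
Full level-order sequence: 8, 2, 22, 37, 10, 29, 38, 7, 25.

29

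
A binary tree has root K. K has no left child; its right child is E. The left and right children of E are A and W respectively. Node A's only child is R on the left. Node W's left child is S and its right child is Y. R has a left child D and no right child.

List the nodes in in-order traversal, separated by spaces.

K D R A E S W Y

In-order visits the left subtree, then the node, then the right subtree.
At K: no left child.
Visit K.
At K: go right to E.
  At E: go left to A.
    At A: go left to R.
      At R: go left to D.
        D is a leaf — visit D.
      Visit R.
      At R: no right child.
    Visit A.
    At A: no right child.
  Visit E.
  At E: go right to W.
    At W: go left to S.
      S is a leaf — visit S.
    Visit W.
    At W: go right to Y.
      Y is a leaf — visit Y.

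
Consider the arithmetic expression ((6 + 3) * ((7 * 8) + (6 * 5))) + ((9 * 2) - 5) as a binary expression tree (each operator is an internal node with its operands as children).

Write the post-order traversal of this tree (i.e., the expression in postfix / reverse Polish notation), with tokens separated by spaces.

Post-order on an expression tree gives postfix notation: for each operator, emit left operand, right operand, then the operator.

6 3 + 7 8 * 6 5 * + * 9 2 * 5 - +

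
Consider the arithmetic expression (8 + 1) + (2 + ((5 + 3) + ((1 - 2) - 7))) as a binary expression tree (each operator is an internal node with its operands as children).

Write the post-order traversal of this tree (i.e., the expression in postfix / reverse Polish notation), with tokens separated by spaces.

Post-order on an expression tree gives postfix notation: for each operator, emit left operand, right operand, then the operator.

8 1 + 2 5 3 + 1 2 - 7 - + + +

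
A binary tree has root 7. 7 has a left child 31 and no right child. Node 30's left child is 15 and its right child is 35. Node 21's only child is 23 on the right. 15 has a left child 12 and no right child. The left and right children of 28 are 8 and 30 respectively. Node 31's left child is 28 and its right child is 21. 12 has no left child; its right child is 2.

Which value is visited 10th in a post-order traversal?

Post-order visits the left subtree, then the right subtree, then the node.
At 7: go left to 31.
  At 31: go left to 28.
    At 28: go left to 8.
      8 is a leaf — visit 8.
    At 28: go right to 30.
      At 30: go left to 15.
        At 15: go left to 12.
          At 12: no left child.
          At 12: go right to 2.
            2 is a leaf — visit 2.
          Visit 12.
        At 15: no right child.
        Visit 15.
      At 30: go right to 35.
        35 is a leaf — visit 35.
      Visit 30.
    Visit 28.
  At 31: go right to 21.
    At 21: no left child.
    At 21: go right to 23.
      23 is a leaf — visit 23.
    Visit 21.
  Visit 31.
At 7: no right child.
Visit 7.
Full post-order sequence: 8, 2, 12, 15, 35, 30, 28, 23, 21, 31, 7.

31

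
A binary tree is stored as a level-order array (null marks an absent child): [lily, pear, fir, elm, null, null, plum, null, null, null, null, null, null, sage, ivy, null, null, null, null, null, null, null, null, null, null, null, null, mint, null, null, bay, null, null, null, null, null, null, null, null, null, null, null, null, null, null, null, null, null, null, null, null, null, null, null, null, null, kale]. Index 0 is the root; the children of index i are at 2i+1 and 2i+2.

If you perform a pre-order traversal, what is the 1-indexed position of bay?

Pre-order visits the node, then its left subtree, then its right subtree.
Visit lily.
At lily: go left to pear.
  Visit pear.
  At pear: go left to elm.
    elm is a leaf — visit elm.
  At pear: no right child.
At lily: go right to fir.
  Visit fir.
  At fir: no left child.
  At fir: go right to plum.
    Visit plum.
    At plum: go left to sage.
      Visit sage.
      At sage: go left to mint.
        Visit mint.
        At mint: no left child.
        At mint: go right to kale.
          kale is a leaf — visit kale.
      At sage: no right child.
    At plum: go right to ivy.
      Visit ivy.
      At ivy: no left child.
      At ivy: go right to bay.
        bay is a leaf — visit bay.
Full pre-order sequence: lily, pear, elm, fir, plum, sage, mint, kale, ivy, bay.

10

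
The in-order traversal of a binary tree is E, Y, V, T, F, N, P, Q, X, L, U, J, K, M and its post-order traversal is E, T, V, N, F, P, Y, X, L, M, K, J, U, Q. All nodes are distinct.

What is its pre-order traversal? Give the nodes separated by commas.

The last element of post-order is the root; it splits in-order into left and right subtrees.
Root Q: left subtree has 7 nodes {E, Y, V, T, F, N, P}, right has 6 {X, L, U, J, K, M}.
  Root Y: left subtree has 1 node {E}, right has 5 {V, T, F, N, P}.
    Root P: left subtree has 4 nodes {V, T, F, N}, right has 0 { }.
      Root F: left subtree has 2 nodes {V, T}, right has 1 {N}.
        Root V: left subtree has 0 nodes { }, right has 1 {T}.
  Root U: left subtree has 2 nodes {X, L}, right has 3 {J, K, M}.
    Root L: left subtree has 1 node {X}, right has 0 { }.
    Root J: left subtree has 0 nodes { }, right has 2 {K, M}.
      Root K: left subtree has 0 nodes { }, right has 1 {M}.

Q, Y, E, P, F, V, T, N, U, L, X, J, K, M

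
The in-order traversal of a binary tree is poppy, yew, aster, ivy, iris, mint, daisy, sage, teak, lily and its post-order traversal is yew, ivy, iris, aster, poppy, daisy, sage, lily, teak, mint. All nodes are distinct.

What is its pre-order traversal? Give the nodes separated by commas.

mint, poppy, aster, yew, iris, ivy, teak, sage, daisy, lily

The last element of post-order is the root; it splits in-order into left and right subtrees.
Root mint: left subtree has 5 nodes {poppy, yew, aster, ivy, iris}, right has 4 {daisy, sage, teak, lily}.
  Root poppy: left subtree has 0 nodes { }, right has 4 {yew, aster, ivy, iris}.
    Root aster: left subtree has 1 node {yew}, right has 2 {ivy, iris}.
      Root iris: left subtree has 1 node {ivy}, right has 0 { }.
  Root teak: left subtree has 2 nodes {daisy, sage}, right has 1 {lily}.
    Root sage: left subtree has 1 node {daisy}, right has 0 { }.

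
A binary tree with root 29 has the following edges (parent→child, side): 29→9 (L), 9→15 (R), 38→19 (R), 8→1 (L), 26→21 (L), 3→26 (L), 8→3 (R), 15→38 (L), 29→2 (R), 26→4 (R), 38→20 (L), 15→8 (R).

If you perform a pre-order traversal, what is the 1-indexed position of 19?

Pre-order visits the node, then its left subtree, then its right subtree.
Visit 29.
At 29: go left to 9.
  Visit 9.
  At 9: no left child.
  At 9: go right to 15.
    Visit 15.
    At 15: go left to 38.
      Visit 38.
      At 38: go left to 20.
        20 is a leaf — visit 20.
      At 38: go right to 19.
        19 is a leaf — visit 19.
    At 15: go right to 8.
      Visit 8.
      At 8: go left to 1.
        1 is a leaf — visit 1.
      At 8: go right to 3.
        Visit 3.
        At 3: go left to 26.
          Visit 26.
          At 26: go left to 21.
            21 is a leaf — visit 21.
          At 26: go right to 4.
            4 is a leaf — visit 4.
        At 3: no right child.
At 29: go right to 2.
  2 is a leaf — visit 2.
Full pre-order sequence: 29, 9, 15, 38, 20, 19, 8, 1, 3, 26, 21, 4, 2.

6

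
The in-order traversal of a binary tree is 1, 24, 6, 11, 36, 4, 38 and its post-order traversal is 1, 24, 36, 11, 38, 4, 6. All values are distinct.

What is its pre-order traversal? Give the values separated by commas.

The last element of post-order is the root; it splits in-order into left and right subtrees.
Root 6: left subtree has 2 nodes {1, 24}, right has 4 {11, 36, 4, 38}.
  Root 24: left subtree has 1 node {1}, right has 0 { }.
  Root 4: left subtree has 2 nodes {11, 36}, right has 1 {38}.
    Root 11: left subtree has 0 nodes { }, right has 1 {36}.

6, 24, 1, 4, 11, 36, 38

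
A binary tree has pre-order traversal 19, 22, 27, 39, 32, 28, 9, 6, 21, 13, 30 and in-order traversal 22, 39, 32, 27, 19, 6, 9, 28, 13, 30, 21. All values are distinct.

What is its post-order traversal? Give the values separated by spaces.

32 39 27 22 6 9 30 13 21 28 19

The first element of pre-order is the root; it splits in-order into left and right subtrees.
Root 19: left subtree has 4 nodes {22, 39, 32, 27}, right has 6 {6, 9, 28, 13, 30, 21}.
  Root 22: left subtree has 0 nodes { }, right has 3 {39, 32, 27}.
    Root 27: left subtree has 2 nodes {39, 32}, right has 0 { }.
      Root 39: left subtree has 0 nodes { }, right has 1 {32}.
  Root 28: left subtree has 2 nodes {6, 9}, right has 3 {13, 30, 21}.
    Root 9: left subtree has 1 node {6}, right has 0 { }.
    Root 21: left subtree has 2 nodes {13, 30}, right has 0 { }.
      Root 13: left subtree has 0 nodes { }, right has 1 {30}.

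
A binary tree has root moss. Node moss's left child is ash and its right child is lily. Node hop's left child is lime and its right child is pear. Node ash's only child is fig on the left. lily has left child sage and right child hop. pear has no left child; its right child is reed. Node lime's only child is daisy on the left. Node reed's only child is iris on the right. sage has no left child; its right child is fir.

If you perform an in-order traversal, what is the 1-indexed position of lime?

8

In-order visits the left subtree, then the node, then the right subtree.
At moss: go left to ash.
  At ash: go left to fig.
    fig is a leaf — visit fig.
  Visit ash.
  At ash: no right child.
Visit moss.
At moss: go right to lily.
  At lily: go left to sage.
    At sage: no left child.
    Visit sage.
    At sage: go right to fir.
      fir is a leaf — visit fir.
  Visit lily.
  At lily: go right to hop.
    At hop: go left to lime.
      At lime: go left to daisy.
        daisy is a leaf — visit daisy.
      Visit lime.
      At lime: no right child.
    Visit hop.
    At hop: go right to pear.
      At pear: no left child.
      Visit pear.
      At pear: go right to reed.
        At reed: no left child.
        Visit reed.
        At reed: go right to iris.
          iris is a leaf — visit iris.
Full in-order sequence: fig, ash, moss, sage, fir, lily, daisy, lime, hop, pear, reed, iris.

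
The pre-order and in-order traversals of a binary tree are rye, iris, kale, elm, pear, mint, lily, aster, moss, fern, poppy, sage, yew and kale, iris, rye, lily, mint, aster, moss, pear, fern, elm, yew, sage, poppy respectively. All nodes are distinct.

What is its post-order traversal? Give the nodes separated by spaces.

kale iris lily moss aster mint fern pear yew sage poppy elm rye

The first element of pre-order is the root; it splits in-order into left and right subtrees.
Root rye: left subtree has 2 nodes {kale, iris}, right has 10 {lily, mint, aster, moss, pear, fern, elm, yew, sage, poppy}.
  Root iris: left subtree has 1 node {kale}, right has 0 { }.
  Root elm: left subtree has 6 nodes {lily, mint, aster, moss, pear, fern}, right has 3 {yew, sage, poppy}.
    Root pear: left subtree has 4 nodes {lily, mint, aster, moss}, right has 1 {fern}.
      Root mint: left subtree has 1 node {lily}, right has 2 {aster, moss}.
        Root aster: left subtree has 0 nodes { }, right has 1 {moss}.
    Root poppy: left subtree has 2 nodes {yew, sage}, right has 0 { }.
      Root sage: left subtree has 1 node {yew}, right has 0 { }.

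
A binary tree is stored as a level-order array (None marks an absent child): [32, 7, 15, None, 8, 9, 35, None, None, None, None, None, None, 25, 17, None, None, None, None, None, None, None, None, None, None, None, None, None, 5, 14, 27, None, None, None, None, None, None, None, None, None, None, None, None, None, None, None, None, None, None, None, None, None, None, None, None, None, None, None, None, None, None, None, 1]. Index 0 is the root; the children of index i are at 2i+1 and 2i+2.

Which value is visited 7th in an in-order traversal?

5

In-order visits the left subtree, then the node, then the right subtree.
At 32: go left to 7.
  At 7: no left child.
  Visit 7.
  At 7: go right to 8.
    8 is a leaf — visit 8.
Visit 32.
At 32: go right to 15.
  At 15: go left to 9.
    9 is a leaf — visit 9.
  Visit 15.
  At 15: go right to 35.
    At 35: go left to 25.
      At 25: no left child.
      Visit 25.
      At 25: go right to 5.
        5 is a leaf — visit 5.
    Visit 35.
    At 35: go right to 17.
      At 17: go left to 14.
        14 is a leaf — visit 14.
      Visit 17.
      At 17: go right to 27.
        At 27: no left child.
        Visit 27.
        At 27: go right to 1.
          1 is a leaf — visit 1.
Full in-order sequence: 7, 8, 32, 9, 15, 25, 5, 35, 14, 17, 27, 1.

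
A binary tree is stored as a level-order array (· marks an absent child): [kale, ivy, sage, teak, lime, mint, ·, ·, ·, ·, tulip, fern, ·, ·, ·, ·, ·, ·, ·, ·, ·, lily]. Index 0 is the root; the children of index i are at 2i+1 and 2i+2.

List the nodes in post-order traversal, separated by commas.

Post-order visits the left subtree, then the right subtree, then the node.
At kale: go left to ivy.
  At ivy: go left to teak.
    teak is a leaf — visit teak.
  At ivy: go right to lime.
    At lime: no left child.
    At lime: go right to tulip.
      At tulip: go left to lily.
        lily is a leaf — visit lily.
      At tulip: no right child.
      Visit tulip.
    Visit lime.
  Visit ivy.
At kale: go right to sage.
  At sage: go left to mint.
    At mint: go left to fern.
      fern is a leaf — visit fern.
    At mint: no right child.
    Visit mint.
  At sage: no right child.
  Visit sage.
Visit kale.

teak, lily, tulip, lime, ivy, fern, mint, sage, kale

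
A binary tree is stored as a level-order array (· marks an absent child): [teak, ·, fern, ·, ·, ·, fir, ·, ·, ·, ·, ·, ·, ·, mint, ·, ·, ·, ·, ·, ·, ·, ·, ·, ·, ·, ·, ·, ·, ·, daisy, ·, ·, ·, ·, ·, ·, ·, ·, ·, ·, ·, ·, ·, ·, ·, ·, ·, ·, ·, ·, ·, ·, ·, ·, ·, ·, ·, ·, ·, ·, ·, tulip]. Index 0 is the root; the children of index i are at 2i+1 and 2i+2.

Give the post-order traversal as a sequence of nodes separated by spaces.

Post-order visits the left subtree, then the right subtree, then the node.
At teak: no left child.
At teak: go right to fern.
  At fern: no left child.
  At fern: go right to fir.
    At fir: no left child.
    At fir: go right to mint.
      At mint: no left child.
      At mint: go right to daisy.
        At daisy: no left child.
        At daisy: go right to tulip.
          tulip is a leaf — visit tulip.
        Visit daisy.
      Visit mint.
    Visit fir.
  Visit fern.
Visit teak.

tulip daisy mint fir fern teak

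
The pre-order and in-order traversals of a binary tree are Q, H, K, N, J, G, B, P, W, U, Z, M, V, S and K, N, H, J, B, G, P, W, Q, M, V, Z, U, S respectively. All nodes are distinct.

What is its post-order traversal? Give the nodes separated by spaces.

The first element of pre-order is the root; it splits in-order into left and right subtrees.
Root Q: left subtree has 8 nodes {K, N, H, J, B, G, P, W}, right has 5 {M, V, Z, U, S}.
  Root H: left subtree has 2 nodes {K, N}, right has 5 {J, B, G, P, W}.
    Root K: left subtree has 0 nodes { }, right has 1 {N}.
    Root J: left subtree has 0 nodes { }, right has 4 {B, G, P, W}.
      Root G: left subtree has 1 node {B}, right has 2 {P, W}.
        Root P: left subtree has 0 nodes { }, right has 1 {W}.
  Root U: left subtree has 3 nodes {M, V, Z}, right has 1 {S}.
    Root Z: left subtree has 2 nodes {M, V}, right has 0 { }.
      Root M: left subtree has 0 nodes { }, right has 1 {V}.

N K B W P G J H V M Z S U Q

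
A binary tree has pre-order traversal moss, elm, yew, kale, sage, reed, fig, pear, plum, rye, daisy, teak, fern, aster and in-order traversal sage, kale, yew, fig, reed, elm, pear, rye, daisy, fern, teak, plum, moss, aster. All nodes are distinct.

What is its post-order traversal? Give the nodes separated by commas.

The first element of pre-order is the root; it splits in-order into left and right subtrees.
Root moss: left subtree has 12 nodes {sage, kale, yew, fig, reed, elm, pear, rye, daisy, fern, teak, plum}, right has 1 {aster}.
  Root elm: left subtree has 5 nodes {sage, kale, yew, fig, reed}, right has 6 {pear, rye, daisy, fern, teak, plum}.
    Root yew: left subtree has 2 nodes {sage, kale}, right has 2 {fig, reed}.
      Root kale: left subtree has 1 node {sage}, right has 0 { }.
      Root reed: left subtree has 1 node {fig}, right has 0 { }.
    Root pear: left subtree has 0 nodes { }, right has 5 {rye, daisy, fern, teak, plum}.
      Root plum: left subtree has 4 nodes {rye, daisy, fern, teak}, right has 0 { }.
        Root rye: left subtree has 0 nodes { }, right has 3 {daisy, fern, teak}.
          Root daisy: left subtree has 0 nodes { }, right has 2 {fern, teak}.
            Root teak: left subtree has 1 node {fern}, right has 0 { }.

sage, kale, fig, reed, yew, fern, teak, daisy, rye, plum, pear, elm, aster, moss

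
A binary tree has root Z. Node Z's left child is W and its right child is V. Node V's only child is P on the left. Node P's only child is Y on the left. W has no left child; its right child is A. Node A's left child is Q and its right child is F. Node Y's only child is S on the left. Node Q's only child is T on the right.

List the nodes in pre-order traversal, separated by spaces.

Pre-order visits the node, then its left subtree, then its right subtree.
Visit Z.
At Z: go left to W.
  Visit W.
  At W: no left child.
  At W: go right to A.
    Visit A.
    At A: go left to Q.
      Visit Q.
      At Q: no left child.
      At Q: go right to T.
        T is a leaf — visit T.
    At A: go right to F.
      F is a leaf — visit F.
At Z: go right to V.
  Visit V.
  At V: go left to P.
    Visit P.
    At P: go left to Y.
      Visit Y.
      At Y: go left to S.
        S is a leaf — visit S.
      At Y: no right child.
    At P: no right child.
  At V: no right child.

Z W A Q T F V P Y S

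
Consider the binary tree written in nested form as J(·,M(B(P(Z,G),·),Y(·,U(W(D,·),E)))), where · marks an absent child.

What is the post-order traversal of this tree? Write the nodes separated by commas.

Z, G, P, B, D, W, E, U, Y, M, J

Post-order visits the left subtree, then the right subtree, then the node.
At J: no left child.
At J: go right to M.
  At M: go left to B.
    At B: go left to P.
      At P: go left to Z.
        Z is a leaf — visit Z.
      At P: go right to G.
        G is a leaf — visit G.
      Visit P.
    At B: no right child.
    Visit B.
  At M: go right to Y.
    At Y: no left child.
    At Y: go right to U.
      At U: go left to W.
        At W: go left to D.
          D is a leaf — visit D.
        At W: no right child.
        Visit W.
      At U: go right to E.
        E is a leaf — visit E.
      Visit U.
    Visit Y.
  Visit M.
Visit J.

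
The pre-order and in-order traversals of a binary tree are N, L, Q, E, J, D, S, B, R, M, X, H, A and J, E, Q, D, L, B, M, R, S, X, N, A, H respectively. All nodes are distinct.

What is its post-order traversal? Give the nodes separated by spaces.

The first element of pre-order is the root; it splits in-order into left and right subtrees.
Root N: left subtree has 10 nodes {J, E, Q, D, L, B, M, R, S, X}, right has 2 {A, H}.
  Root L: left subtree has 4 nodes {J, E, Q, D}, right has 5 {B, M, R, S, X}.
    Root Q: left subtree has 2 nodes {J, E}, right has 1 {D}.
      Root E: left subtree has 1 node {J}, right has 0 { }.
    Root S: left subtree has 3 nodes {B, M, R}, right has 1 {X}.
      Root B: left subtree has 0 nodes { }, right has 2 {M, R}.
        Root R: left subtree has 1 node {M}, right has 0 { }.
  Root H: left subtree has 1 node {A}, right has 0 { }.

J E D Q M R B X S L A H N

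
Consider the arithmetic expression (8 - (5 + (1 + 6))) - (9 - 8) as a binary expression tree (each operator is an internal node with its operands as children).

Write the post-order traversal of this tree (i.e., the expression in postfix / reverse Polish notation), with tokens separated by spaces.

Post-order on an expression tree gives postfix notation: for each operator, emit left operand, right operand, then the operator.

8 5 1 6 + + - 9 8 - -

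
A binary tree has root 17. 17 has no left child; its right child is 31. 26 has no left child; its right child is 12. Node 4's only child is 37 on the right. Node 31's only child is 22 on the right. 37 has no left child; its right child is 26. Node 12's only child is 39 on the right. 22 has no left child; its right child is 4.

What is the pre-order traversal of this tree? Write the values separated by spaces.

17 31 22 4 37 26 12 39

Pre-order visits the node, then its left subtree, then its right subtree.
Visit 17.
At 17: no left child.
At 17: go right to 31.
  Visit 31.
  At 31: no left child.
  At 31: go right to 22.
    Visit 22.
    At 22: no left child.
    At 22: go right to 4.
      Visit 4.
      At 4: no left child.
      At 4: go right to 37.
        Visit 37.
        At 37: no left child.
        At 37: go right to 26.
          Visit 26.
          At 26: no left child.
          At 26: go right to 12.
            Visit 12.
            At 12: no left child.
            At 12: go right to 39.
              39 is a leaf — visit 39.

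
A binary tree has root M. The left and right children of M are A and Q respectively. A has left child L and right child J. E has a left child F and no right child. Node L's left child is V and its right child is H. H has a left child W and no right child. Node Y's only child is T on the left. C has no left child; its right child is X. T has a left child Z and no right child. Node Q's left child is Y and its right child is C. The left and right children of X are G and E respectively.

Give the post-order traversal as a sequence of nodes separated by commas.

Post-order visits the left subtree, then the right subtree, then the node.
At M: go left to A.
  At A: go left to L.
    At L: go left to V.
      V is a leaf — visit V.
    At L: go right to H.
      At H: go left to W.
        W is a leaf — visit W.
      At H: no right child.
      Visit H.
    Visit L.
  At A: go right to J.
    J is a leaf — visit J.
  Visit A.
At M: go right to Q.
  At Q: go left to Y.
    At Y: go left to T.
      At T: go left to Z.
        Z is a leaf — visit Z.
      At T: no right child.
      Visit T.
    At Y: no right child.
    Visit Y.
  At Q: go right to C.
    At C: no left child.
    At C: go right to X.
      At X: go left to G.
        G is a leaf — visit G.
      At X: go right to E.
        At E: go left to F.
          F is a leaf — visit F.
        At E: no right child.
        Visit E.
      Visit X.
    Visit C.
  Visit Q.
Visit M.

V, W, H, L, J, A, Z, T, Y, G, F, E, X, C, Q, M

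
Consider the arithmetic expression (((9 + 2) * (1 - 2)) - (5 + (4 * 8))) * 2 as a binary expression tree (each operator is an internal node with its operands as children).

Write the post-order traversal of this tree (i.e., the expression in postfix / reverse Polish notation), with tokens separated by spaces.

Post-order on an expression tree gives postfix notation: for each operator, emit left operand, right operand, then the operator.

9 2 + 1 2 - * 5 4 8 * + - 2 *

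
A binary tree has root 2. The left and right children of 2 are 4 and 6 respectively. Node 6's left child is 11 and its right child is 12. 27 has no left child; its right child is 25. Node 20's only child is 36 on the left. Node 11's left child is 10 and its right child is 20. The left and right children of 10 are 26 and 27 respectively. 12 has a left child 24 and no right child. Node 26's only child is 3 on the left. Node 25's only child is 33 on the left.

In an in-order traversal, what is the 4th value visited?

In-order visits the left subtree, then the node, then the right subtree.
At 2: go left to 4.
  4 is a leaf — visit 4.
Visit 2.
At 2: go right to 6.
  At 6: go left to 11.
    At 11: go left to 10.
      At 10: go left to 26.
        At 26: go left to 3.
          3 is a leaf — visit 3.
        Visit 26.
        At 26: no right child.
      Visit 10.
      At 10: go right to 27.
        At 27: no left child.
        Visit 27.
        At 27: go right to 25.
          At 25: go left to 33.
            33 is a leaf — visit 33.
          Visit 25.
          At 25: no right child.
    Visit 11.
    At 11: go right to 20.
      At 20: go left to 36.
        36 is a leaf — visit 36.
      Visit 20.
      At 20: no right child.
  Visit 6.
  At 6: go right to 12.
    At 12: go left to 24.
      24 is a leaf — visit 24.
    Visit 12.
    At 12: no right child.
Full in-order sequence: 4, 2, 3, 26, 10, 27, 33, 25, 11, 36, 20, 6, 24, 12.

26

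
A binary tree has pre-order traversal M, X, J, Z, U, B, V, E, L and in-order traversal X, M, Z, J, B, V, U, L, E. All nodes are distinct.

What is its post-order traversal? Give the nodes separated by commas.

The first element of pre-order is the root; it splits in-order into left and right subtrees.
Root M: left subtree has 1 node {X}, right has 7 {Z, J, B, V, U, L, E}.
  Root J: left subtree has 1 node {Z}, right has 5 {B, V, U, L, E}.
    Root U: left subtree has 2 nodes {B, V}, right has 2 {L, E}.
      Root B: left subtree has 0 nodes { }, right has 1 {V}.
      Root E: left subtree has 1 node {L}, right has 0 { }.

X, Z, V, B, L, E, U, J, M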